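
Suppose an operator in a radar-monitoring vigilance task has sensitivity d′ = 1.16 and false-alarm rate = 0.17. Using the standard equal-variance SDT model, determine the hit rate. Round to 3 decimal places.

hit rate = 0.582

z(false-alarm rate) = z(0.17) = -0.9542
z(H) = z(FA) + d' = -0.9542 + 1.16 = 0.2058
hit rate = Φ(0.2058) = 0.5815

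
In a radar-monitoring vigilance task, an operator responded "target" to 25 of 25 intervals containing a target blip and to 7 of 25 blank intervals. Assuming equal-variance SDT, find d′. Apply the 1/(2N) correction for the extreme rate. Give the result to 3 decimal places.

d′ = 2.637

The hit rate is 25/25 = 1, so apply the 1/(2N) correction: H → 1 − 1/(2·25) = 0.98000.
z(H) = z(0.98000) = 2.0537
z(FA) = z(0.28000) = -0.5828
d' = 2.0537 − (-0.5828) = 2.6365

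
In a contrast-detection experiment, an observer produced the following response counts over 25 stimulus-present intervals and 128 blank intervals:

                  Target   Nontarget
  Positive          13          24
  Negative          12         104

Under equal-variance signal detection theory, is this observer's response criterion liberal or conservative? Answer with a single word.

z(H) = 0.050, z(FA) = -0.887
c = −½·(z(H) + z(FA)) = 0.4185
c > 0 → conservative criterion (biased toward responding “no”).

conservative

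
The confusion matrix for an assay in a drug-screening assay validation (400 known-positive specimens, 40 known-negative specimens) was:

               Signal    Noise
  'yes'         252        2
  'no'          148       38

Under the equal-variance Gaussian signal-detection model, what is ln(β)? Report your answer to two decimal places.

H = 252/400 = 0.6300
FA = 2/40 = 0.0500
z(0.6300) = 0.332, z(0.0500) = -1.645
ln β = −½·[z(H)² − z(FA)²] = −0.5 × (0.110 − 2.706) = 1.298

ln β = 1.30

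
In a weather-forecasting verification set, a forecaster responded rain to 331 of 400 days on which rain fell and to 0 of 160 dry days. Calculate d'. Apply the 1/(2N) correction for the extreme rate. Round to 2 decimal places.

d' = 3.68

The false-alarm rate is 0/160 = 0, so apply the 1/(2N) correction: FA → 1/(2·160) = 0.00313.
z(H) = z(0.82750) = 0.944
z(FA) = z(0.00313) = -2.734
d' = 0.944 − (-2.734) = 3.678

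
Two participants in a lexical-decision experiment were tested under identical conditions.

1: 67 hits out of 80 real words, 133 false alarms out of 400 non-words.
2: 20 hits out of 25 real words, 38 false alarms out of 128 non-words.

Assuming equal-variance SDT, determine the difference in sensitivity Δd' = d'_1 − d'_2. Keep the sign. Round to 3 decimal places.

1: z(0.8375) = 0.9842, z(0.3325) = -0.4330, d' = 1.4172
2: z(0.8000) = 0.8416, z(0.2969) = -0.5333, d' = 1.3749
Δd' = d'_1 − d'_2 = 1.4172 − 1.3749 = 0.0423
1 has the higher sensitivity.

Δd' = 0.042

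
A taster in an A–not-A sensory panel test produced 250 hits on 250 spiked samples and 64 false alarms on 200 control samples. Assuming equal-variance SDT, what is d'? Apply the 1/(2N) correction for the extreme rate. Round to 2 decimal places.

d' = 3.35

The hit rate is 250/250 = 1, so apply the 1/(2N) correction: H → 1 − 1/(2·250) = 0.99800.
z(H) = z(0.99800) = 2.878
z(FA) = z(0.32000) = -0.468
d' = 2.878 − (-0.468) = 3.346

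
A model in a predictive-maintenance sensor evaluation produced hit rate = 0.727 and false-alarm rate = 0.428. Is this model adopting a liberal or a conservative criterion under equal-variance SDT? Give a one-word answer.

liberal

z(H) = 0.604, z(FA) = -0.181
c = −½·(z(H) + z(FA)) = -0.2115
c < 0 → liberal criterion (biased toward responding “yes”).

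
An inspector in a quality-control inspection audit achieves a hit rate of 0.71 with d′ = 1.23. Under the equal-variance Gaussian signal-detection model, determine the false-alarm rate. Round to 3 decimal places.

false-alarm rate = 0.249

z(hit rate) = z(0.71) = 0.5534
z(FA) = z(H) − d' = 0.5534 − 1.23 = -0.6766
false-alarm rate = Φ(-0.6766) = 0.2493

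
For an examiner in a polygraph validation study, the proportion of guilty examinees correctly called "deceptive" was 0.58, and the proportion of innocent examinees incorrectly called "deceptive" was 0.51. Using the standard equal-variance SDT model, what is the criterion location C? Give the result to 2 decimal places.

C = -0.11

Φ⁻¹(0.58) = 0.202, Φ⁻¹(0.51) = 0.025
c = −½·[z(H) + z(FA)] = −0.5 × (0.202 + 0.025) = -0.1135
c < 0: the examiner has a liberal response bias.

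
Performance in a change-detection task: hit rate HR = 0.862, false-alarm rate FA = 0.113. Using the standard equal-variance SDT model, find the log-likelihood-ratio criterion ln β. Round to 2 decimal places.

ln β = 0.14

z(H) = 1.089
z(FA) = -1.211
ln β = −½·[z(H)² − z(FA)²] = −0.5 × (1.186 − 1.467) = 0.1405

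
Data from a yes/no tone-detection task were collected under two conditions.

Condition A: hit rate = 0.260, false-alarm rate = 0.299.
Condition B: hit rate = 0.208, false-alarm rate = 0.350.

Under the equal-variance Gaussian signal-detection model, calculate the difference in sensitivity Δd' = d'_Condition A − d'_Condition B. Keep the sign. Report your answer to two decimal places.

Condition A: z(0.260) = -0.643, z(0.299) = -0.527, d' = -0.116
Condition B: z(0.208) = -0.813, z(0.350) = -0.385, d' = -0.428
Δd' = d'_Condition A − d'_Condition B = -0.116 − (-0.428) = 0.312
Condition A has the higher sensitivity.

Δd' = 0.31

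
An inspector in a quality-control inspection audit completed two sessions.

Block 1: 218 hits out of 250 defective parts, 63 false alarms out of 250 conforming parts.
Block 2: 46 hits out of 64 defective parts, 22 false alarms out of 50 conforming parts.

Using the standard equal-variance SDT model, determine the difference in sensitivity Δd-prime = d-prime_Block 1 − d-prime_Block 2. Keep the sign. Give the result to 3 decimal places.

Block 1: z(0.8720) = 1.1359, z(0.2520) = -0.6682, d' = 1.8041
Block 2: z(0.7188) = 0.5793, z(0.4400) = -0.1510, d' = 0.7303
Δd' = d'_Block 1 − d'_Block 2 = 1.8041 − 0.7303 = 1.0738
Block 1 has the higher sensitivity.

Δd-prime = 1.074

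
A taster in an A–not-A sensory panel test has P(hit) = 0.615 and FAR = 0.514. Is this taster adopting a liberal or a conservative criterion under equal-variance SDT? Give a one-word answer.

z(H) = 0.292, z(FA) = 0.035
c = −½·(z(H) + z(FA)) = -0.1635
c < 0 → liberal criterion (biased toward responding “yes”).

liberal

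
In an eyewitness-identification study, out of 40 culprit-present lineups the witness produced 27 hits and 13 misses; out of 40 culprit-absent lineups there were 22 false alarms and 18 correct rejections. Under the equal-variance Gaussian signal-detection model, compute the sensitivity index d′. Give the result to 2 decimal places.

d′ = 0.33

H = 27/40 = 0.6750
FA = 22/40 = 0.5500
z(H) = 0.454
z(FA) = 0.126
d' = z(H) − z(FA) = 0.454 − 0.126 = 0.328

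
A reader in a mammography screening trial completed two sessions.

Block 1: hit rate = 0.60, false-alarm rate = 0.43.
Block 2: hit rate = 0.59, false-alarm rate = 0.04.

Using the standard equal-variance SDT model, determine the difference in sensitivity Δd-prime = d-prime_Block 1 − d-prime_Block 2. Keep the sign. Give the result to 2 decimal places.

Block 1: z(0.60) = 0.253, z(0.43) = -0.176, d' = 0.429
Block 2: z(0.59) = 0.228, z(0.04) = -1.751, d' = 1.979
Δd' = d'_Block 1 − d'_Block 2 = 0.429 − 1.979 = -1.550
Block 2 has the higher sensitivity.

Δd-prime = -1.55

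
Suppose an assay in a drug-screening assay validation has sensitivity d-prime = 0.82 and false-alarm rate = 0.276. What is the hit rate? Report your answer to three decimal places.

z(false-alarm rate) = z(0.276) = -0.5948
z(H) = z(FA) + d' = -0.5948 + 0.82 = 0.2252
hit rate = Φ(0.2252) = 0.5891

hit rate = 0.589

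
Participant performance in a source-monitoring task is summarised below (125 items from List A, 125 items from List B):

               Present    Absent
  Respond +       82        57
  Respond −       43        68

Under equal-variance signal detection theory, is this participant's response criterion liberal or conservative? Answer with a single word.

liberal

z(H) = 0.402, z(FA) = -0.111
c = −½·(z(H) + z(FA)) = -0.1455
c < 0 → liberal criterion (biased toward responding “yes”).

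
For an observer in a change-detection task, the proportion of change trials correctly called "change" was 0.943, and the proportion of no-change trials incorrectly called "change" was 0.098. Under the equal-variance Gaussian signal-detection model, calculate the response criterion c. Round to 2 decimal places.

z(H) = z(0.943) = 1.5805
z(FA) = z(0.098) = -1.2930
c = −½·[z(H) + z(FA)] = −0.5 × (1.5805 + (-1.2930)) = -0.14375

c = -0.14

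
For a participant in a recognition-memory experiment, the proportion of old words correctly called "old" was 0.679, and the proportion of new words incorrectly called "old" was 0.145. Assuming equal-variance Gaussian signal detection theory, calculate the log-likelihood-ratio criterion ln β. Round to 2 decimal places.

z(0.679) = 0.465, z(0.145) = -1.058
ln β = −½·[z(H)² − z(FA)²] = −0.5 × (0.216 − 1.119) = 0.4515

ln β = 0.45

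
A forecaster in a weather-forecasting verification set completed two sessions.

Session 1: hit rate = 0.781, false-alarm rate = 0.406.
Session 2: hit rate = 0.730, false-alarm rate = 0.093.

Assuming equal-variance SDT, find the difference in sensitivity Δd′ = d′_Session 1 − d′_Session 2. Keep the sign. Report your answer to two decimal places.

Δd′ = -0.92

Session 1: z(0.781) = 0.776, z(0.406) = -0.238, d' = 1.014
Session 2: z(0.730) = 0.613, z(0.093) = -1.323, d' = 1.936
Δd' = d'_Session 1 − d'_Session 2 = 1.014 − 1.936 = -0.922
Session 2 has the higher sensitivity.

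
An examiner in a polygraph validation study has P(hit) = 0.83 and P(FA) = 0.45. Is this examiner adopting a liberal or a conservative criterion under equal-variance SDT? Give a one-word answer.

liberal

z(H) = 0.954, z(FA) = -0.126
c = −½·(z(H) + z(FA)) = -0.414
c < 0 → liberal criterion (biased toward responding “yes”).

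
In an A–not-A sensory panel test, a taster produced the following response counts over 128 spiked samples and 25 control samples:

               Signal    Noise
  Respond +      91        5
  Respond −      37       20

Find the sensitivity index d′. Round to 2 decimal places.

H = 91/128 = 0.7109
FA = 5/25 = 0.2000
z(H) = 0.5560
z(FA) = -0.8416
d' = z(H) − z(FA) = 0.5560 − (-0.8416) = 1.3976

d′ = 1.40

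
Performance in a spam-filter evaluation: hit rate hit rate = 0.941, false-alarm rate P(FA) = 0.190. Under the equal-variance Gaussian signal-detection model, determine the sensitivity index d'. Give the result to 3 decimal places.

d' = 2.441

z(0.941) = 1.5632, z(0.190) = -0.8779
d' = z(H) − z(FA) = 1.5632 − (-0.8779) = 2.4411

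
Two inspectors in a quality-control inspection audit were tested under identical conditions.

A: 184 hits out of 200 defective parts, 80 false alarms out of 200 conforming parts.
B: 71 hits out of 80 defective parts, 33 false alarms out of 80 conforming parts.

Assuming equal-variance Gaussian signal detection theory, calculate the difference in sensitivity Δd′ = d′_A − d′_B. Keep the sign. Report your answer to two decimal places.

Δd′ = 0.22

A: z(0.9200) = 1.405, z(0.4000) = -0.253, d' = 1.658
B: z(0.8875) = 1.213, z(0.4125) = -0.221, d' = 1.434
Δd' = d'_A − d'_B = 1.658 − 1.434 = 0.224
A has the higher sensitivity.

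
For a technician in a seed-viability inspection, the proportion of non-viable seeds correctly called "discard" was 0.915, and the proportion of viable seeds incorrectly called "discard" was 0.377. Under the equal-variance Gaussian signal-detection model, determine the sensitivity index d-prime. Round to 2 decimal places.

Φ⁻¹(H) = Φ⁻¹(0.915) = 1.3722
Φ⁻¹(FA) = Φ⁻¹(0.377) = -0.3134
d' = z(H) − z(FA) = 1.3722 − (-0.3134) = 1.6856

d-prime = 1.69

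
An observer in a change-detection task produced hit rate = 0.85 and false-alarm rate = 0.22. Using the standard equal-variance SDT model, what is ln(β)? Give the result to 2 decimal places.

z(0.85) = 1.036, z(0.22) = -0.772
ln β = −½·[z(H)² − z(FA)²] = −0.5 × (1.073 − 0.596) = -0.2385

ln β = -0.24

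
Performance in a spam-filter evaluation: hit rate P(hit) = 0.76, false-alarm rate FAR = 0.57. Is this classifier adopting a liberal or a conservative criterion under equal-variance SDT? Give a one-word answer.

liberal

z(H) = 0.706, z(FA) = 0.176
c = −½·(z(H) + z(FA)) = -0.441
c < 0 → liberal criterion (biased toward responding “yes”).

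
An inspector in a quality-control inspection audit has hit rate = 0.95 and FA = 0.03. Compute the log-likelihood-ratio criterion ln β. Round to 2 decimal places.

Φ⁻¹(H) = Φ⁻¹(0.95) = 1.645
Φ⁻¹(FA) = Φ⁻¹(0.03) = -1.881
ln β = −½·[z(H)² − z(FA)²] = −0.5 × (2.706 − 3.538) = 0.416

ln β = 0.42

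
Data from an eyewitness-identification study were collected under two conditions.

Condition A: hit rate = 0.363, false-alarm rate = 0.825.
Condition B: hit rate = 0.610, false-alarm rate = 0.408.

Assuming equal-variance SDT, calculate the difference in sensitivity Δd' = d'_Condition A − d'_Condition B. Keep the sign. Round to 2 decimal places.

Condition A: z(0.363) = -0.350, z(0.825) = 0.935, d' = -1.285
Condition B: z(0.610) = 0.279, z(0.408) = -0.233, d' = 0.512
Δd' = d'_Condition A − d'_Condition B = -1.285 − 0.512 = -1.797
Condition B has the higher sensitivity.

Δd' = -1.80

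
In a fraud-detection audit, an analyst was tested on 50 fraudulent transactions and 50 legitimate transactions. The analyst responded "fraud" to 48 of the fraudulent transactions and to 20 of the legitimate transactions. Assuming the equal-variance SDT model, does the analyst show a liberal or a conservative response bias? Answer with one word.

liberal

z(H) = 1.751, z(FA) = -0.253
c = −½·(z(H) + z(FA)) = -0.749
c < 0 → liberal criterion (biased toward responding “yes”).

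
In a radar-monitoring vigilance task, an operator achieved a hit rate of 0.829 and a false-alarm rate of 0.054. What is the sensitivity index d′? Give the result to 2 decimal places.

d′ = 2.56

z(H) = z(0.829) = 0.9502
z(FA) = z(0.054) = -1.6072
d' = z(H) − z(FA) = 0.9502 − (-1.6072) = 2.5574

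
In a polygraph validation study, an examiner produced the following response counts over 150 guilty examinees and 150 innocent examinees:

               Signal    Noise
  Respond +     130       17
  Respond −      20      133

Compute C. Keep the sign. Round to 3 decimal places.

C = 0.049

H = 130/150 = 0.8667
FA = 17/150 = 0.1133
Φ⁻¹(H) = 1.1109
Φ⁻¹(FA) = -1.2092
c = −½·[z(H) + z(FA)] = −0.5 × (1.1109 + (-1.2092)) = 0.04915
c > 0: the examiner has a conservative response bias.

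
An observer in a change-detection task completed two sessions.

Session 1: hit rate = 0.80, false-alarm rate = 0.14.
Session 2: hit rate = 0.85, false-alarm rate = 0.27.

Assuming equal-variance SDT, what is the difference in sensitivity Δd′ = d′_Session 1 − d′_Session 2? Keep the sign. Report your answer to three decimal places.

Session 1: z(0.80) = 0.8416, z(0.14) = -1.0803, d' = 1.9219
Session 2: z(0.85) = 1.0364, z(0.27) = -0.6128, d' = 1.6492
Δd' = d'_Session 1 − d'_Session 2 = 1.9219 − 1.6492 = 0.2727
Session 1 has the higher sensitivity.

Δd′ = 0.273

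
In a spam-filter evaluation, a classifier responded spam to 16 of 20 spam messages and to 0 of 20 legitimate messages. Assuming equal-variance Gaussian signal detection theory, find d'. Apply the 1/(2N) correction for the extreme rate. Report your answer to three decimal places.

d' = 2.802

The false-alarm rate is 0/20 = 0, so apply the 1/(2N) correction: FA → 1/(2·20) = 0.02500.
z(H) = z(0.80000) = 0.8416
z(FA) = z(0.02500) = -1.9600
d' = 0.8416 − (-1.9600) = 2.8016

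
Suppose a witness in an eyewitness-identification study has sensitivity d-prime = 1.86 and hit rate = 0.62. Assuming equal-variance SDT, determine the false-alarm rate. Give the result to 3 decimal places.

false-alarm rate = 0.060

z(hit rate) = z(0.62) = 0.3055
z(FA) = z(H) − d' = 0.3055 − 1.86 = -1.5545
false-alarm rate = Φ(-1.5545) = 0.0600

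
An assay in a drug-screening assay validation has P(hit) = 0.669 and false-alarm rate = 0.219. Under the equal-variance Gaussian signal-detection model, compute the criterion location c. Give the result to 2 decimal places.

z(0.669) = 0.4372, z(0.219) = -0.7756
c = −½·[z(H) + z(FA)] = −0.5 × (0.4372 + (-0.7756)) = 0.1692
c > 0: the assay has a conservative response bias.

c = 0.17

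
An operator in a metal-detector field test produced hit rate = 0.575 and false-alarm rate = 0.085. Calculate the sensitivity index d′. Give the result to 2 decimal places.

d′ = 1.56

z(H) = 0.189
z(FA) = -1.372
d' = z(H) − z(FA) = 0.189 − (-1.372) = 1.561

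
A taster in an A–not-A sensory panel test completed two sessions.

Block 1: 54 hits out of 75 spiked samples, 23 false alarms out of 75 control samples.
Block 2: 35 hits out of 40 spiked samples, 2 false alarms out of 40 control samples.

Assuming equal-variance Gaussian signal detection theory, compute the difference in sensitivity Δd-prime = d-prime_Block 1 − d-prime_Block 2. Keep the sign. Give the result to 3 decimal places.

Δd-prime = -1.707

Block 1: z(0.7200) = 0.5828, z(0.3067) = -0.5052, d' = 1.0880
Block 2: z(0.8750) = 1.1503, z(0.0500) = -1.6449, d' = 2.7952
Δd' = d'_Block 1 − d'_Block 2 = 1.0880 − 2.7952 = -1.7072
Block 2 has the higher sensitivity.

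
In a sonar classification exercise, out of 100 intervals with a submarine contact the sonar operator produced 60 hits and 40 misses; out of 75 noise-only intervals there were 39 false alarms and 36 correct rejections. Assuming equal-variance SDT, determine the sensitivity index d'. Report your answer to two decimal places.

H = 60/100 = 0.6000
FA = 39/75 = 0.5200
z(H) = z(0.6000) = 0.253
z(FA) = z(0.5200) = 0.050
d' = z(H) − z(FA) = 0.253 − 0.050 = 0.203

d' = 0.20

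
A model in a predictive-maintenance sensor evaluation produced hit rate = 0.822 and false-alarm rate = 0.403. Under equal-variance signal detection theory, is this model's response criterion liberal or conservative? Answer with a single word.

liberal

z(H) = 0.923, z(FA) = -0.246
c = −½·(z(H) + z(FA)) = -0.3385
c < 0 → liberal criterion (biased toward responding “yes”).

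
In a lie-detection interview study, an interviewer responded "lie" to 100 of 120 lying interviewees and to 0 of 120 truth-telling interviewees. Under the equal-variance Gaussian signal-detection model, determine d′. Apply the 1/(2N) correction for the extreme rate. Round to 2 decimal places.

The false-alarm rate is 0/120 = 0, so apply the 1/(2N) correction: FA → 1/(2·120) = 0.00417.
z(H) = z(0.83333) = 0.967
z(FA) = z(0.00417) = -2.638
d' = 0.967 − (-2.638) = 3.605

d′ = 3.61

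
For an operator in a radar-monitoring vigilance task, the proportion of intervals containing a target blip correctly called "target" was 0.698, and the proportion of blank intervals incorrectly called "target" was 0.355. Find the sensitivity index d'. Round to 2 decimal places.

z(0.698) = 0.5187, z(0.355) = -0.3719
d' = z(H) − z(FA) = 0.5187 − (-0.3719) = 0.8906

d' = 0.89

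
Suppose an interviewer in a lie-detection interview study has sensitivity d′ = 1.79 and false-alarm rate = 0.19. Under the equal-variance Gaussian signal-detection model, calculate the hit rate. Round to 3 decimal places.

hit rate = 0.819

z(false-alarm rate) = z(0.19) = -0.8779
z(H) = z(FA) + d' = -0.8779 + 1.79 = 0.9121
hit rate = Φ(0.9121) = 0.8191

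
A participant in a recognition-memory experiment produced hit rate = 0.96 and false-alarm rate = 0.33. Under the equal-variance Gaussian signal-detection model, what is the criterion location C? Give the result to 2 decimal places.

z(H) = 1.7507
z(FA) = -0.4399
c = −½·[z(H) + z(FA)] = −0.5 × (1.7507 + (-0.4399)) = -0.6554
c < 0: the participant has a liberal response bias.

C = -0.66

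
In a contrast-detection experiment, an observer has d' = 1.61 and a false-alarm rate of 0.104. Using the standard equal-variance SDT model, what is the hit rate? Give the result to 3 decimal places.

z(false-alarm rate) = z(0.104) = -1.2591
z(H) = z(FA) + d' = -1.2591 + 1.61 = 0.3509
hit rate = Φ(0.3509) = 0.6372

hit rate = 0.637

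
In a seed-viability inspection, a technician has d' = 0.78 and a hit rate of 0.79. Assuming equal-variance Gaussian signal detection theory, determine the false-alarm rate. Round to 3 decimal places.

false-alarm rate = 0.511

z(hit rate) = z(0.79) = 0.8064
z(FA) = z(H) − d' = 0.8064 − 0.78 = 0.0264
false-alarm rate = Φ(0.0264) = 0.5105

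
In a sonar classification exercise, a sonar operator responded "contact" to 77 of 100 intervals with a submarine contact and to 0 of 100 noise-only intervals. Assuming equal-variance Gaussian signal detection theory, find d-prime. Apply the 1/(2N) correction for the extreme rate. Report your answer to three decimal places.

d-prime = 3.315

The false-alarm rate is 0/100 = 0, so apply the 1/(2N) correction: FA → 1/(2·100) = 0.00500.
z(H) = z(0.77000) = 0.7388
z(FA) = z(0.00500) = -2.5758
d' = 0.7388 − (-2.5758) = 3.3146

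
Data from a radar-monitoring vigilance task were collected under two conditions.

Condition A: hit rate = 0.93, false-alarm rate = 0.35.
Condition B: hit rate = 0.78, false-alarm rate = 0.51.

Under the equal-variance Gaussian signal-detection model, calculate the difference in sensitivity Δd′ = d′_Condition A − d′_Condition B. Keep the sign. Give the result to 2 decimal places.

Δd′ = 1.11

Condition A: z(0.93) = 1.476, z(0.35) = -0.385, d' = 1.861
Condition B: z(0.78) = 0.772, z(0.51) = 0.025, d' = 0.747
Δd' = d'_Condition A − d'_Condition B = 1.861 − 0.747 = 1.114
Condition A has the higher sensitivity.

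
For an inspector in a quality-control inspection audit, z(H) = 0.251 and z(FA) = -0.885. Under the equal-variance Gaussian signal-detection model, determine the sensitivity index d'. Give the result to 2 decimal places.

d' = z(H) − z(FA) = 0.251 − (-0.885) = 1.136

d' = 1.14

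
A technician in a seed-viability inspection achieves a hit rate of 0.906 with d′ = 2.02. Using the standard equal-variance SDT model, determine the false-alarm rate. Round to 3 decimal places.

false-alarm rate = 0.241

z(hit rate) = z(0.906) = 1.3165
z(FA) = z(H) − d' = 1.3165 − 2.02 = -0.7035
false-alarm rate = Φ(-0.7035) = 0.2409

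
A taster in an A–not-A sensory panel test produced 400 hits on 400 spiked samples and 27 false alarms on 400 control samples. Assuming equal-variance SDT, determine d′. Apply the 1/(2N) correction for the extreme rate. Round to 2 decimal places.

The hit rate is 400/400 = 1, so apply the 1/(2N) correction: H → 1 − 1/(2·400) = 0.99875.
z(H) = z(0.99875) = 3.023
z(FA) = z(0.06750) = -1.495
d' = 3.023 − (-1.495) = 4.518

d′ = 4.52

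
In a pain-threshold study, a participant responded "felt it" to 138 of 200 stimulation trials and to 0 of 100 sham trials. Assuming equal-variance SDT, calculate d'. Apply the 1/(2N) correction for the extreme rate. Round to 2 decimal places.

The false-alarm rate is 0/100 = 0, so apply the 1/(2N) correction: FA → 1/(2·100) = 0.00500.
z(H) = z(0.69000) = 0.496
z(FA) = z(0.00500) = -2.576
d' = 0.496 − (-2.576) = 3.072

d' = 3.07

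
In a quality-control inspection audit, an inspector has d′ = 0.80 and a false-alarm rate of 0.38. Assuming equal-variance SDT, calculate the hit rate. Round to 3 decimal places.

z(false-alarm rate) = z(0.38) = -0.3055
z(H) = z(FA) + d' = -0.3055 + 0.80 = 0.4945
hit rate = Φ(0.4945) = 0.6895

hit rate = 0.690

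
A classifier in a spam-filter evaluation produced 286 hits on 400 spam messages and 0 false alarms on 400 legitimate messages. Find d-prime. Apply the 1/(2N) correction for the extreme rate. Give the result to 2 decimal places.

The false-alarm rate is 0/400 = 0, so apply the 1/(2N) correction: FA → 1/(2·400) = 0.00125.
z(H) = z(0.71500) = 0.568
z(FA) = z(0.00125) = -3.023
d' = 0.568 − (-3.023) = 3.591

d-prime = 3.59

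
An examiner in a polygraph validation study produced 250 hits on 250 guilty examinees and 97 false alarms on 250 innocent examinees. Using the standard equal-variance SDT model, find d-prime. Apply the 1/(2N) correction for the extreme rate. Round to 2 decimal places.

The hit rate is 250/250 = 1, so apply the 1/(2N) correction: H → 1 − 1/(2·250) = 0.99800.
z(H) = z(0.99800) = 2.878
z(FA) = z(0.38800) = -0.285
d' = 2.878 − (-0.285) = 3.163

d-prime = 3.16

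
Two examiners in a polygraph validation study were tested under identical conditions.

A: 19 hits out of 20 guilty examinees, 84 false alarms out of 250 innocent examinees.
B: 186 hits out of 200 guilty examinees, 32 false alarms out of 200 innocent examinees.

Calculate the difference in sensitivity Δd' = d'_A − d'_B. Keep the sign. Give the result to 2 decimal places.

A: z(0.9500) = 1.645, z(0.3360) = -0.423, d' = 2.068
B: z(0.9300) = 1.476, z(0.1600) = -0.994, d' = 2.470
Δd' = d'_A − d'_B = 2.068 − 2.470 = -0.402
B has the higher sensitivity.

Δd' = -0.40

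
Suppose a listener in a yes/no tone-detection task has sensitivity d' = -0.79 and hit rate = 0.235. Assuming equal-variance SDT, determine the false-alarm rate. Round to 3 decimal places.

z(hit rate) = z(0.235) = -0.7225
z(FA) = z(H) − d' = -0.7225 − (-0.79) = 0.0675
false-alarm rate = Φ(0.0675) = 0.5269

false-alarm rate = 0.527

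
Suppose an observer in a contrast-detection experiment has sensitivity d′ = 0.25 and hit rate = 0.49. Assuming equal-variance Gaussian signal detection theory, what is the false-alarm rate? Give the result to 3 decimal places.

false-alarm rate = 0.392

z(hit rate) = z(0.49) = -0.0251
z(FA) = z(H) − d' = -0.0251 − 0.25 = -0.2751
false-alarm rate = Φ(-0.2751) = 0.3916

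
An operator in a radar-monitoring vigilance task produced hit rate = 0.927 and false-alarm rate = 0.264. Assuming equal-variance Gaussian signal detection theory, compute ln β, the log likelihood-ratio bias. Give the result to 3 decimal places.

z(H) = 1.4538
z(FA) = -0.6311
ln β = −½·[z(H)² − z(FA)²] = −0.5 × (2.1135 − 0.3983) = -0.8576

ln β = -0.858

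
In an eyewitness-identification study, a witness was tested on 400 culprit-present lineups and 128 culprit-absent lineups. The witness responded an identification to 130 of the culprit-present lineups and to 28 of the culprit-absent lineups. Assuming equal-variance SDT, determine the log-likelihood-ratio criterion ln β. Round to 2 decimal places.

H = 130/400 = 0.3250
FA = 28/128 = 0.2188
z(0.3250) = -0.454, z(0.2188) = -0.776
ln β = −½·[z(H)² − z(FA)²] = −0.5 × (0.206 − 0.602) = 0.198

ln β = 0.20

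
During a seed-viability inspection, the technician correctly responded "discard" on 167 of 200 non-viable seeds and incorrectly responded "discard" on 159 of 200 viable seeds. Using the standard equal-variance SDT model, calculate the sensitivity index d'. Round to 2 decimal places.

d' = 0.15

H = 167/200 = 0.8350
FA = 159/200 = 0.7950
z(H) = z(0.8350) = 0.974
z(FA) = z(0.7950) = 0.824
d' = z(H) − z(FA) = 0.974 − 0.824 = 0.150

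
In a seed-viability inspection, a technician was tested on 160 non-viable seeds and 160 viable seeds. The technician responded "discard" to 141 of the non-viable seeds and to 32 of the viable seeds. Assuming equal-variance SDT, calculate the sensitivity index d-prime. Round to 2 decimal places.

d-prime = 2.02

H = 141/160 = 0.8812
FA = 32/160 = 0.2000
Φ⁻¹(0.8812) = 1.1810, Φ⁻¹(0.2000) = -0.8416
d' = z(H) − z(FA) = 1.1810 − (-0.8416) = 2.0226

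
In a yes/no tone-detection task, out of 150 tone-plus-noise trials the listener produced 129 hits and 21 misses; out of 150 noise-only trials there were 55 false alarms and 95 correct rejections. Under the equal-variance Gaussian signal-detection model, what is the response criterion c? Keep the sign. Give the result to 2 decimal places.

c = -0.37

H = 129/150 = 0.8600
FA = 55/150 = 0.3667
z(H) = 1.080
z(FA) = -0.341
c = −½·[z(H) + z(FA)] = −0.5 × (1.080 + (-0.341)) = -0.3695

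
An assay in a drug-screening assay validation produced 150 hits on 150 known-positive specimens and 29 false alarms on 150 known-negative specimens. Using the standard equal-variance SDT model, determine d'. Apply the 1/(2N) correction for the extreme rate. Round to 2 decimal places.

d' = 3.58

The hit rate is 150/150 = 1, so apply the 1/(2N) correction: H → 1 − 1/(2·150) = 0.99667.
z(H) = z(0.99667) = 2.713
z(FA) = z(0.19333) = -0.866
d' = 2.713 − (-0.866) = 3.579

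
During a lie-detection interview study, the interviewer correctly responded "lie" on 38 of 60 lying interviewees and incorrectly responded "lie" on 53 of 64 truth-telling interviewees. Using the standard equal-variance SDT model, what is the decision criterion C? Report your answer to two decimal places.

H = 38/60 = 0.6333
FA = 53/64 = 0.8281
Φ⁻¹(0.6333) = 0.341, Φ⁻¹(0.8281) = 0.947
c = −½·[z(H) + z(FA)] = −0.5 × (0.341 + 0.947) = -0.644
c < 0: the interviewer has a liberal response bias.

C = -0.64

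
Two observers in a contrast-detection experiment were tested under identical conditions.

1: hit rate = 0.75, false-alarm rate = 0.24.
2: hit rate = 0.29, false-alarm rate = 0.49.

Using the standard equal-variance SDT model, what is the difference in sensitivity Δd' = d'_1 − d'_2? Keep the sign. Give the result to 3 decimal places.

Δd' = 1.909

1: z(0.75) = 0.6745, z(0.24) = -0.7063, d' = 1.3808
2: z(0.29) = -0.5534, z(0.49) = -0.0251, d' = -0.5283
Δd' = d'_1 − d'_2 = 1.3808 − (-0.5283) = 1.9091
1 has the higher sensitivity.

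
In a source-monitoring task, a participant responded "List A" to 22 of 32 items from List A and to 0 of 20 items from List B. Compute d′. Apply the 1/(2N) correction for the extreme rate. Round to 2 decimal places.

The false-alarm rate is 0/20 = 0, so apply the 1/(2N) correction: FA → 1/(2·20) = 0.02500.
z(H) = z(0.68750) = 0.489
z(FA) = z(0.02500) = -1.960
d' = 0.489 − (-1.960) = 2.449

d′ = 2.45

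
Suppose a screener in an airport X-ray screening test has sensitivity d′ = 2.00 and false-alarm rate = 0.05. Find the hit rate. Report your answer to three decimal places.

hit rate = 0.639

z(false-alarm rate) = z(0.05) = -1.6449
z(H) = z(FA) + d' = -1.6449 + 2.00 = 0.3551
hit rate = Φ(0.3551) = 0.6387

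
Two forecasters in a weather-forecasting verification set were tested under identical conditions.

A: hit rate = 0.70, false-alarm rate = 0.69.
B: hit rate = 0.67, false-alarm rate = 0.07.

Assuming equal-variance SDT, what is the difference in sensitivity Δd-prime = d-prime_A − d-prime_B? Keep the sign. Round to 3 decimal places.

A: z(0.70) = 0.5244, z(0.69) = 0.4959, d' = 0.0285
B: z(0.67) = 0.4399, z(0.07) = -1.4758, d' = 1.9157
Δd' = d'_A − d'_B = 0.0285 − 1.9157 = -1.8872
B has the higher sensitivity.

Δd-prime = -1.887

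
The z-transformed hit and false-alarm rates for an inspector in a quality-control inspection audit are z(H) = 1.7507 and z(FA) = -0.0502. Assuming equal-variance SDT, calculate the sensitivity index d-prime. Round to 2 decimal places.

d-prime = 1.80

d' = z(H) − z(FA) = 1.7507 − (-0.0502) = 1.8009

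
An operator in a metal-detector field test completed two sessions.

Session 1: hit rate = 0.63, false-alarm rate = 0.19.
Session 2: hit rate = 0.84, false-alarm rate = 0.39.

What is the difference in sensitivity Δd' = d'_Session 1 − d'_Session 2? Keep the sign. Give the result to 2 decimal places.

Δd' = -0.06

Session 1: z(0.63) = 0.332, z(0.19) = -0.878, d' = 1.210
Session 2: z(0.84) = 0.994, z(0.39) = -0.279, d' = 1.273
Δd' = d'_Session 1 − d'_Session 2 = 1.210 − 1.273 = -0.063
Session 2 has the higher sensitivity.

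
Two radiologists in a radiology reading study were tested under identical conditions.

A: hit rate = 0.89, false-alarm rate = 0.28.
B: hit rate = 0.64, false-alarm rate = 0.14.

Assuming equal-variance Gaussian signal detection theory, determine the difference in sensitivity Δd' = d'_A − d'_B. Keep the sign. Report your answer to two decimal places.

Δd' = 0.37

A: z(0.89) = 1.227, z(0.28) = -0.583, d' = 1.810
B: z(0.64) = 0.358, z(0.14) = -1.080, d' = 1.438
Δd' = d'_A − d'_B = 1.810 − 1.438 = 0.372
A has the higher sensitivity.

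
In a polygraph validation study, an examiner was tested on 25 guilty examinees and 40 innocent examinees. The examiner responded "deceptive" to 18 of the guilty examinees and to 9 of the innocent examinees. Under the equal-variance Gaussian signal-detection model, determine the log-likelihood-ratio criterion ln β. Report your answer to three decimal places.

ln β = 0.115

H = 18/25 = 0.7200
FA = 9/40 = 0.2250
Φ⁻¹(0.7200) = 0.5828, Φ⁻¹(0.2250) = -0.7554
ln β = −½·[z(H)² − z(FA)²] = −0.5 × (0.3397 − 0.5706) = 0.11545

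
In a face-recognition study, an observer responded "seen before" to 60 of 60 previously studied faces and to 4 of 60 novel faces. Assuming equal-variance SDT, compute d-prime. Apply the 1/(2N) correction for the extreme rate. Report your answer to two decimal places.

d-prime = 3.90

The hit rate is 60/60 = 1, so apply the 1/(2N) correction: H → 1 − 1/(2·60) = 0.99167.
z(H) = z(0.99167) = 2.394
z(FA) = z(0.06667) = -1.501
d' = 2.394 − (-1.501) = 3.895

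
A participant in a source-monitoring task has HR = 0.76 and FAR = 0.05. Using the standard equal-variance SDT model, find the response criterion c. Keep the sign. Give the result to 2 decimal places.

z(H) = z(0.76) = 0.7063
z(FA) = z(0.05) = -1.6449
c = −½·[z(H) + z(FA)] = −0.5 × (0.7063 + (-1.6449)) = 0.4693

c = 0.47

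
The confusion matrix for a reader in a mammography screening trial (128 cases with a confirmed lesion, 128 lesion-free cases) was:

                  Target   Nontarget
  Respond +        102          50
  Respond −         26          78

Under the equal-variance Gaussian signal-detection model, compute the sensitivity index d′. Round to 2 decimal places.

d′ = 1.11

H = 102/128 = 0.7969
FA = 50/128 = 0.3906
z(0.7969) = 0.831, z(0.3906) = -0.278
d' = z(H) − z(FA) = 0.831 − (-0.278) = 1.109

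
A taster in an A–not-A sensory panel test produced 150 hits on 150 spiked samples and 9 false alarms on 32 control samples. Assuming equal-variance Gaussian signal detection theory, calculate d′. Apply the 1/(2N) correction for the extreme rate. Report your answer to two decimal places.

d′ = 3.29

The hit rate is 150/150 = 1, so apply the 1/(2N) correction: H → 1 − 1/(2·150) = 0.99667.
z(H) = z(0.99667) = 2.713
z(FA) = z(0.28125) = -0.579
d' = 2.713 − (-0.579) = 3.292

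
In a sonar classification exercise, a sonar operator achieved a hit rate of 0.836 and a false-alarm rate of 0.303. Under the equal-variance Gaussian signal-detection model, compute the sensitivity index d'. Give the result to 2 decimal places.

Φ⁻¹(0.836) = 0.9782, Φ⁻¹(0.303) = -0.5158
d' = z(H) − z(FA) = 0.9782 − (-0.5158) = 1.4940

d' = 1.49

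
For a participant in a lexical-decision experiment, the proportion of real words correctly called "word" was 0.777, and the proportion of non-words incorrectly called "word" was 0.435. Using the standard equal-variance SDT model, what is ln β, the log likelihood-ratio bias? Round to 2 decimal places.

ln β = -0.28

z(H) = z(0.777) = 0.762
z(FA) = z(0.435) = -0.164
ln β = −½·[z(H)² − z(FA)²] = −0.5 × (0.581 − 0.027) = -0.277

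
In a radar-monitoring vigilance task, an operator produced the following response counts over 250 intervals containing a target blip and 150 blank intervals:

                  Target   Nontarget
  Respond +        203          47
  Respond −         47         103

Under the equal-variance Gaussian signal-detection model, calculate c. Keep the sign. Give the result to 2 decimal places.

H = 203/250 = 0.8120
FA = 47/150 = 0.3133
z(H) = z(0.8120) = 0.885
z(FA) = z(0.3133) = -0.487
c = −½·[z(H) + z(FA)] = −0.5 × (0.885 + (-0.487)) = -0.199
c < 0: the operator has a liberal response bias.

c = -0.20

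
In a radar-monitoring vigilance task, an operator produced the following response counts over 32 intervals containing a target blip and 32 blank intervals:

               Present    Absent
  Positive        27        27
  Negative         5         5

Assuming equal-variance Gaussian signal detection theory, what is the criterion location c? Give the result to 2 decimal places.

c = -1.01

H = 27/32 = 0.8438
FA = 27/32 = 0.8438
z(H) = z(0.8438) = 1.010
z(FA) = z(0.8438) = 1.010
c = −½·[z(H) + z(FA)] = −0.5 × (1.010 + 1.010) = -1.010
c < 0: the operator has a liberal response bias.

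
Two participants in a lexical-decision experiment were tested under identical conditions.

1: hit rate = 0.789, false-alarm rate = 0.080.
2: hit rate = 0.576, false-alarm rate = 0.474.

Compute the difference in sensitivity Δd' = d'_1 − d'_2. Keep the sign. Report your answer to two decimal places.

1: z(0.789) = 0.803, z(0.080) = -1.405, d' = 2.208
2: z(0.576) = 0.192, z(0.474) = -0.065, d' = 0.257
Δd' = d'_1 − d'_2 = 2.208 − 0.257 = 1.951
1 has the higher sensitivity.

Δd' = 1.95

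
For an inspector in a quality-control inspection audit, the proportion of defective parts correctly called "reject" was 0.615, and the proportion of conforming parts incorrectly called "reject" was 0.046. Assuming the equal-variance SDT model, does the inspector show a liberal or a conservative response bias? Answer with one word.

z(H) = 0.292, z(FA) = -1.685
c = −½·(z(H) + z(FA)) = 0.6965
c > 0 → conservative criterion (biased toward responding “no”).

conservative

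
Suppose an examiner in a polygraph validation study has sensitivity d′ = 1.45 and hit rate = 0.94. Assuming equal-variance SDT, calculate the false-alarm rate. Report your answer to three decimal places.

z(hit rate) = z(0.94) = 1.5548
z(FA) = z(H) − d' = 1.5548 − 1.45 = 0.1048
false-alarm rate = Φ(0.1048) = 0.5417

false-alarm rate = 0.542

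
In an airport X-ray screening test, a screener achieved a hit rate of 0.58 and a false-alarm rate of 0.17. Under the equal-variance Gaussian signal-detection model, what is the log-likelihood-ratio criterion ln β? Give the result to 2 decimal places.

ln β = 0.43

Φ⁻¹(H) = 0.202
Φ⁻¹(FA) = -0.954
ln β = −½·[z(H)² − z(FA)²] = −0.5 × (0.041 − 0.910) = 0.4345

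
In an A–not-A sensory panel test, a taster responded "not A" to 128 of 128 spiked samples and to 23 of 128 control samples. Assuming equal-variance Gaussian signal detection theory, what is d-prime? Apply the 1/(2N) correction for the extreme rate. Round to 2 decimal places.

The hit rate is 128/128 = 1, so apply the 1/(2N) correction: H → 1 − 1/(2·128) = 0.99609.
z(H) = z(0.99609) = 2.660
z(FA) = z(0.17969) = -0.917
d' = 2.660 − (-0.917) = 3.577

d-prime = 3.58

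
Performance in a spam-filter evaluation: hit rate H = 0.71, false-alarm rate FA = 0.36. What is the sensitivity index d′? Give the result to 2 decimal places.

d′ = 0.91

z(0.71) = 0.5534, z(0.36) = -0.3585
d' = z(H) − z(FA) = 0.5534 − (-0.3585) = 0.9119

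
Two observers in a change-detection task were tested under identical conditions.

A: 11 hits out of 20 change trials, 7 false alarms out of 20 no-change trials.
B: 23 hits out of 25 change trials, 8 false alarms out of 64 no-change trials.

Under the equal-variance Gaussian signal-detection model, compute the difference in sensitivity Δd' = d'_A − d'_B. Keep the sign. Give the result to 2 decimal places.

Δd' = -2.04

A: z(0.5500) = 0.126, z(0.3500) = -0.385, d' = 0.511
B: z(0.9200) = 1.405, z(0.1250) = -1.150, d' = 2.555
Δd' = d'_A − d'_B = 0.511 − 2.555 = -2.044
B has the higher sensitivity.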